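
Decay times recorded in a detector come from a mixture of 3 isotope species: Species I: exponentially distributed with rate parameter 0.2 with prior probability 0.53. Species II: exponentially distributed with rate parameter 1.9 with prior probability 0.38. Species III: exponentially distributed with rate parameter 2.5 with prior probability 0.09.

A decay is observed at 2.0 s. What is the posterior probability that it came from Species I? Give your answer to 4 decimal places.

0.8009

Apply Bayes' rule: the posterior for each component is proportional to its prior times its likelihood at x.
Evaluate each component's likelihood at the observed value:
  L_I = 0.2·e^(−0.2·2.0) = 0.2·e^(−0.4000) = 0.134064
  L_II = 1.9·e^(−1.9·2.0) = 1.9·e^(−3.8000) = 0.0425045
  L_III = 2.5·e^(−2.5·2.0) = 2.5·e^(−5.0000) = 0.0168449
Prior × likelihood for each component:
  π_I·L_I = 0.53 × 0.134064 = 0.0710539
  π_II·L_II = 0.38 × 0.0425045 = 0.0161517
  π_III·L_III = 0.09 × 0.0168449 = 0.00151604
Denominator: 0.0710539 + 0.0161517 + 0.00151604 = 0.0887217
P(Species I | 2.0 s) = 0.0710539 / 0.0887217 ≈ 0.8009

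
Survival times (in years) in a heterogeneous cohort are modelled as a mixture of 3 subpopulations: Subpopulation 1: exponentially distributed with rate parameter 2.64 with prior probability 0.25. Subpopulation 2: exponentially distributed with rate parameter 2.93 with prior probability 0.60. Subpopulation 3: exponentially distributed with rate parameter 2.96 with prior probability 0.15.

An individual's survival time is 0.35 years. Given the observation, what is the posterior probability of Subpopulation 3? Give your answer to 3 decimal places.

0.150

Apply Bayes' rule: the posterior for each component is proportional to its prior times its likelihood at x.
Evaluate each component's likelihood at the observed value:
  L_1 = 1.04789
  L_2 = 1.05075
  L_3 = 1.05042
Weight by the priors:
  P(Z=1)·L_1 = 0.25 × 1.04789 = 0.261973
  P(Z=2)·L_2 = 0.60 × 1.05075 = 0.630449
  P(Z=3)·L_3 = 0.15 × 1.05042 = 0.157563
Denominator: 0.261973 + 0.630449 + 0.157563 = 1.04998
P(Subpopulation 3 | data) ≈ 0.150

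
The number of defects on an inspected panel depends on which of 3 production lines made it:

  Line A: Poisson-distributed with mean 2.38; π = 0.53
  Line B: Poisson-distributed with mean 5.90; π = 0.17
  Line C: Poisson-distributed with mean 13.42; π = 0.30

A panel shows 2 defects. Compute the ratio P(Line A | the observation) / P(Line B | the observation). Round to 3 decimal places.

17.139

Since P(k|x) ∝ w_k f_k(x), the posterior odds are w_i f_i(x) / (w_j f_j(x)).
Component likelihoods at x = 2 defects:
  p_A = 0.262122
  p_B = 0.04768
  p_C = 0.000133734
Posterior odds = (w_A·p_A) / (w_B·p_B) = (0.53·0.262122) / (0.17·0.04768) = 0.138925 / 0.00810561 ≈ 17.139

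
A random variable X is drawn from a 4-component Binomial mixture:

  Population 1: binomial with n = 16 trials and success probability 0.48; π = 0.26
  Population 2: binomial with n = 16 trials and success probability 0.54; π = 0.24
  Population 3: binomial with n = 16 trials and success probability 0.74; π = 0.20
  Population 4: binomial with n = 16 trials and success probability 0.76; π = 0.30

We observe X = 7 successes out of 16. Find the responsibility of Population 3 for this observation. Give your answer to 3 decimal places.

0.018

By Bayes' theorem, P(k | x) = π_k f_k(x) / Σ_j π_j f_j(x).
Component likelihoods at x = 7 successes out of 16:
  p_1 = C(16,7)·0.48^7·0.52^9 = 11440·0.00587068·0.00277991 = 0.1867
  p_2 = C(16,7)·0.54^7·0.46^9 = 11440·0.0133893·0.00092219 = 0.141255
  p_3 = C(16,7)·0.74^7·0.26^9 = 11440·0.121513·5.4295e-06 = 0.00754759
  p_4 = C(16,7)·0.76^7·0.24^9 = 11440·0.146452·2.64181e-06 = 0.00442611
Prior × likelihood for each component:
  π_1·p_1 = 0.26 × 0.1867 = 0.0485421
  π_2·p_2 = 0.24 × 0.141255 = 0.0339011
  π_3·p_3 = 0.20 × 0.00754759 = 0.00150952
  π_4·p_4 = 0.30 × 0.00442611 = 0.00132783
Sum: 0.0485421 + 0.0339011 + 0.00150952 + 0.00132783 = 0.0852805
P(Population 3 | data) ≈ 0.018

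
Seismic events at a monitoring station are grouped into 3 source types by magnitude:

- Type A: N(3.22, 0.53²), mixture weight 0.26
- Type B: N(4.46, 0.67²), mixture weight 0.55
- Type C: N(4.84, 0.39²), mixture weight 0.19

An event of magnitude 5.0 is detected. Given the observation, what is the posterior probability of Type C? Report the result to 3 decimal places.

0.429

By Bayes' theorem, P(k | x) = π_k f_k(x) / Σ_j π_j f_j(x).
Normal densities:
  f_A = 0.00267504
  f_B = 0.430308
  f_C = 0.940367
Unnormalised posteriors:
  π_A·f_A = 0.26 × 0.00267504 = 0.000695511
  π_B·f_B = 0.55 × 0.430308 = 0.236669
  π_C·f_C = 0.19 × 0.940367 = 0.17867
Denominator: 0.000695511 + 0.236669 + 0.17867 = 0.416034
P(Type C | 5.0) = 0.17867 / 0.416034 ≈ 0.429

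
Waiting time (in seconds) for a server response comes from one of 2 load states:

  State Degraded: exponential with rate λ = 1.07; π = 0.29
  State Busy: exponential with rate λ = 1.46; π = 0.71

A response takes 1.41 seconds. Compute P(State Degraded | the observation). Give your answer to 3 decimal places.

The responsibility of component k is π_k f_k(x) divided by Σ_j π_j f_j(x).
Exponential densities:
  L_Degraded = 0.236681
  L_Busy = 0.186343
Prior × likelihood for each component:
  π_Degraded·L_Degraded = 0.29 × 0.236681 = 0.0686375
  π_Busy·L_Busy = 0.71 × 0.186343 = 0.132304
Sum: 0.0686375 + 0.132304 = 0.200941
P(State Degraded | x) ≈ 0.342

0.342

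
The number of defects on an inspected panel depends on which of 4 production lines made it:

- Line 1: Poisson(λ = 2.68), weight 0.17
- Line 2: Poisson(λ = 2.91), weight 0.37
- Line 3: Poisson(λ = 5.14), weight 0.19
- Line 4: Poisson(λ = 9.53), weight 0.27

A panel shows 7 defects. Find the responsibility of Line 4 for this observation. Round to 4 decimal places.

Posterior ∝ prior × likelihood, so P(k | x) ∝ π_k f_k(x); normalise over all components.
Component likelihoods at x = 7 defects:
  L_1 = e^(−2.68)·2.68^7/7! = 0.0135084
  L_2 = e^(−2.91)·2.91^7/7! = 0.0190996
  L_3 = e^(−5.14)·5.14^7/7! = 0.110163
  L_4 = e^(−9.53)·9.53^7/7! = 0.102895
Unnormalised posteriors:
  π_1·L_1 = 0.17 × 0.0135084 = 0.00229643
  π_2·L_2 = 0.37 × 0.0190996 = 0.00706684
  π_3·L_3 = 0.19 × 0.110163 = 0.0209311
  π_4·L_4 = 0.27 × 0.102895 = 0.0277816
Denominator: 0.00229643 + 0.00706684 + 0.0209311 + 0.0277816 = 0.0580759
P(Line 4 | x) ≈ 0.4784

0.4784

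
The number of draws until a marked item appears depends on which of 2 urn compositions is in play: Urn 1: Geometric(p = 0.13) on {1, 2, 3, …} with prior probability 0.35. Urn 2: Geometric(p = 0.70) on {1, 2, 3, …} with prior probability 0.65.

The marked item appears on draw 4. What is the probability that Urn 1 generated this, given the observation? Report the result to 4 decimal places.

0.7092

Posterior ∝ prior × likelihood, so P(k | x) ∝ w_k f_k(x); normalise over all components.
Evaluate each component's likelihood at the observed value:
  f_1 = 0.13·(1−0.13)^3 = 0.13·0.658503 = 0.0856054
  f_2 = 0.70·(1−0.70)^3 = 0.70·0.027 = 0.0189
Unnormalised posteriors:
  w_1·f_1 = 0.35 × 0.0856054 = 0.0299619
  w_2·f_2 = 0.65 × 0.0189 = 0.012285
Denominator: 0.0299619 + 0.012285 = 0.0422469
Responsibility of Urn 1: 0.0299619 / 0.0422469 ≈ 0.7092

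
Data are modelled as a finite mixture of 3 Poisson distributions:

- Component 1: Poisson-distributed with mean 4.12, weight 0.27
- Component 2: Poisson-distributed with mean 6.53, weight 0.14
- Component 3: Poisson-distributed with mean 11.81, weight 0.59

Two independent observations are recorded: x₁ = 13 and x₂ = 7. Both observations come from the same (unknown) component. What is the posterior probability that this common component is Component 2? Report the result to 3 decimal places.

0.061

Posterior ∝ prior × likelihood, so P(k | x) ∝ w_k f_k(x); normalise over all components.
Since both observations come from the same component, the likelihood for component k is f_k(x₁)·f_k(x₂).
  L_1 = [0.000257093] × [0.0649466] = 1.66973e-05
  L_2 = [0.00919704] × [0.146561] = 0.00134793
  L_3 = [0.103741] × [0.047239] = 0.00490062
Prior × likelihood for each component:
  w_1·L_1 = 0.27 × 1.66973e-05 = 4.50828e-06
  w_2·L_2 = 0.14 × 0.00134793 = 0.00018871
  w_3·L_3 = 0.59 × 0.00490062 = 0.00289137
Evidence: 4.50828e-06 + 0.00018871 + 0.00289137 = 0.00308459
Responsibility of Component 2: 0.00018871 / 0.00308459 ≈ 0.061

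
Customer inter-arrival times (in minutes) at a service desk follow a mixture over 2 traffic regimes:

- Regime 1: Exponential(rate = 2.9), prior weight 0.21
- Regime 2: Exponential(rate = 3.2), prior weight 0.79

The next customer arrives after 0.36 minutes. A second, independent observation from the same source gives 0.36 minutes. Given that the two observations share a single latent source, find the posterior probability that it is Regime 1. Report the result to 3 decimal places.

Apply Bayes' rule: the posterior for each component is proportional to its prior times its likelihood at x.
Since both observations come from the same component, the likelihood for component k is f_k(x₁)·f_k(x₂).
  p_1 = [1.02093] × [1.02093] = 1.04229
  p_2 = [1.01121] × [1.01121] = 1.02255
Prior × likelihood for each component:
  π_1·p_1 = 0.21 × 1.04229 = 0.218881
  π_2·p_2 = 0.79 × 1.02255 = 0.807816
Denominator: 0.218881 + 0.807816 = 1.0267
P(Regime 1 | data) = 0.218881 / 1.0267 ≈ 0.213

0.213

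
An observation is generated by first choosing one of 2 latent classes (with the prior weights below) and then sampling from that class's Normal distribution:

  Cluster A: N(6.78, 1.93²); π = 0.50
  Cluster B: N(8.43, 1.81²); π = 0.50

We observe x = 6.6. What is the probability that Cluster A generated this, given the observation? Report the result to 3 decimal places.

By Bayes' theorem, P(k | x) = w_k f_k(x) / Σ_j w_j f_j(x).
Component likelihoods at x = 6.6:
  f_A = (1/(1.93·√(2π)))·exp(−(6.6−6.78)²/(2·1.93²)) = 0.206706·exp(-0.00435) = 0.205809
  f_B = (1/(1.81·√(2π)))·exp(−(6.6−8.43)²/(2·1.81²)) = 0.220410·exp(-0.51111) = 0.132208
Weight by the priors:
  w_A·f_A = 0.50 × 0.205809 = 0.102904
  w_B·f_B = 0.50 × 0.132208 = 0.0661042
Evidence: 0.102904 + 0.0661042 = 0.169009
P(Cluster A | the observation) = 0.102904 / 0.169009 ≈ 0.609

0.609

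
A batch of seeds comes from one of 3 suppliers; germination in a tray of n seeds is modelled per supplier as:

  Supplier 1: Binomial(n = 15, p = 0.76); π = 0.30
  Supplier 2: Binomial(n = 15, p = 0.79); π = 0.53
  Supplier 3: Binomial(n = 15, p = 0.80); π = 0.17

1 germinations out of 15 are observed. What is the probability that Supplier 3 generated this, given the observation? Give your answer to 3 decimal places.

Apply Bayes' rule: the posterior for each component is proportional to its prior times its likelihood at x.
Component likelihoods at x = 1 germinations out of 15:
  p_1 = 2.39807e-08
  p_2 = 3.84405e-09
  p_3 = 1.96608e-09
Unnormalised posteriors:
  π_1·p_1 = 0.30 × 2.39807e-08 = 7.19422e-09
  π_2·p_2 = 0.53 × 3.84405e-09 = 2.03734e-09
  π_3·p_3 = 0.17 × 1.96608e-09 = 3.34234e-10
Evidence: 7.19422e-09 + 2.03734e-09 + 3.34234e-10 = 9.56579e-09
P(Supplier 3 | data) = 3.34234e-10 / 9.56579e-09 ≈ 0.035

0.035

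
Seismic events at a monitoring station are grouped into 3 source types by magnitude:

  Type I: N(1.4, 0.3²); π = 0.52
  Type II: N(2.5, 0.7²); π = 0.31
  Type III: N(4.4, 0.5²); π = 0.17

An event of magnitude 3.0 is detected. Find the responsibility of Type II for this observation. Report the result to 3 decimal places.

0.981

By Bayes' theorem, P(k | x) = π_k f_k(x) / Σ_j π_j f_j(x).
Normal densities:
  f_I = (1/(0.3·√(2π)))·exp(−(3.0−1.4)²/(2·0.3²)) = 1.329808·exp(-14.22222) = 8.85434e-07
  f_II = (1/(0.7·√(2π)))·exp(−(3.0−2.5)²/(2·0.7²)) = 0.569918·exp(-0.25510) = 0.441593
  f_III = (1/(0.5·√(2π)))·exp(−(3.0−4.4)²/(2·0.5²)) = 0.797885·exp(-3.92000) = 0.0158309
Prior × likelihood for each component:
  π_I·f_I = 0.52 × 8.85434e-07 = 4.60426e-07
  π_II·f_II = 0.31 × 0.441593 = 0.136894
  π_III·f_III = 0.17 × 0.0158309 = 0.00269125
Normaliser: 4.60426e-07 + 0.136894 + 0.00269125 = 0.139586
So the posterior for Type II is 0.136894 / 0.139586 ≈ 0.981.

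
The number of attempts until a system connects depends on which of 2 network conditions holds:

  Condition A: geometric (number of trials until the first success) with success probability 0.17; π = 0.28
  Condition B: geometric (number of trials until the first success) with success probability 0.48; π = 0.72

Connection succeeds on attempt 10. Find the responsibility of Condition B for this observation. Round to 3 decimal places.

0.097

Posterior ∝ prior × likelihood, so P(k | x) ∝ P(Z=k) f_k(x); normalise over all components.
Geometric probabilities:
  f_A = 0.17·(1−0.17)^9 = 0.17·0.18694 = 0.0317798
  f_B = 0.48·(1−0.48)^9 = 0.48·0.00277991 = 0.00133435
Unnormalised posteriors:
  P(Z=A)·f_A = 0.28 × 0.0317798 = 0.00889836
  P(Z=B)·f_B = 0.72 × 0.00133435 = 0.000960735
Sum: 0.00889836 + 0.000960735 = 0.00985909
P(Condition B | the observation) ≈ 0.097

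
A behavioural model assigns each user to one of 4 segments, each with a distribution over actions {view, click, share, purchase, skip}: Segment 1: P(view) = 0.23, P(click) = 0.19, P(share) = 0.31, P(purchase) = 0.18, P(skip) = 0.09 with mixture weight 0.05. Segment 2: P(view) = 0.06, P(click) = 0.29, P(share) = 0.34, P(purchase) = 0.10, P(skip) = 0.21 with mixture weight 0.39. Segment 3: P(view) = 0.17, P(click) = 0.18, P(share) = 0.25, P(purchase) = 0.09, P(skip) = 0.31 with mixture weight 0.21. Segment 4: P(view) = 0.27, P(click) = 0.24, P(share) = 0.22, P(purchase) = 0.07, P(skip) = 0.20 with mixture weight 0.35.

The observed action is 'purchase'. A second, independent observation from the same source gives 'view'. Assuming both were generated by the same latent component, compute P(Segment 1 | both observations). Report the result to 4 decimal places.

By Bayes' theorem, P(k | x) = π_k f_k(x) / Σ_j π_j f_j(x).
Since both observations come from the same component, the likelihood for component k is f_k(x₁)·f_k(x₂).
  p_1 = [P(purchase | comp) = 0.18] × [0.23] = 0.0414
  p_2 = [P(purchase | comp) = 0.10] × [0.06] = 0.006
  p_3 = [P(purchase | comp) = 0.09] × [0.17] = 0.0153
  p_4 = [P(purchase | comp) = 0.07] × [0.27] = 0.0189
Multiply by the mixture weights:
  π_1·p_1 = 0.05 × 0.0414 = 0.00207
  π_2·p_2 = 0.39 × 0.006 = 0.00234
  π_3·p_3 = 0.21 × 0.0153 = 0.003213
  π_4·p_4 = 0.35 × 0.0189 = 0.006615
Normaliser: 0.00207 + 0.00234 + 0.003213 + 0.006615 = 0.014238
P(Segment 1 | x₁,x₂) ≈ 0.1454

0.1454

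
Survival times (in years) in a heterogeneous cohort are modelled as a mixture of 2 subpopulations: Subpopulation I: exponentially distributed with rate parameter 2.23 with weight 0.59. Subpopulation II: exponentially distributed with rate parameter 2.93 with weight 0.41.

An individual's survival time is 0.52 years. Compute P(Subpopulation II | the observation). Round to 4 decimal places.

Posterior ∝ prior × likelihood, so P(k | x) ∝ w_k f_k(x); normalise over all components.
Component likelihoods at x = 0.52 years:
  L_I = 2.23·e^(−2.23·0.52) = 2.23·e^(−1.1596) = 0.699354
  L_II = 2.93·e^(−2.93·0.52) = 2.93·e^(−1.5236) = 0.638523
Unnormalised posteriors:
  w_I·L_I = 0.59 × 0.699354 = 0.412619
  w_II·L_II = 0.41 × 0.638523 = 0.261794
Evidence: 0.412619 + 0.261794 = 0.674413
P(Subpopulation II | x) ≈ 0.3882

0.3882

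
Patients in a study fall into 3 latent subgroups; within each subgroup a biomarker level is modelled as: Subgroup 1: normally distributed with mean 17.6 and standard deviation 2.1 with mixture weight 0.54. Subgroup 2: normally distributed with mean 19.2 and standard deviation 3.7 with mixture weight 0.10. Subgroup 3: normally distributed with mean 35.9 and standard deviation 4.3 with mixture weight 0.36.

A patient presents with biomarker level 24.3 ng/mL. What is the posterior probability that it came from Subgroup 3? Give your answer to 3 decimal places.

The responsibility of component k is P(Z=k) f_k(x) divided by Σ_j P(Z=j) f_j(x).
Component likelihoods at x = 24.3 ng/mL:
  p_1 = 0.00117036
  p_2 = 0.0417008
  p_3 = 0.00243873
Unnormalised posteriors:
  P(Z=1)·p_1 = 0.54 × 0.00117036 = 0.000631994
  P(Z=2)·p_2 = 0.10 × 0.0417008 = 0.00417008
  P(Z=3)·p_3 = 0.36 × 0.00243873 = 0.000877943
Sum: 0.000631994 + 0.00417008 + 0.000877943 = 0.00568002
So the posterior for Subgroup 3 is 0.000877943 / 0.00568002 ≈ 0.155.

0.155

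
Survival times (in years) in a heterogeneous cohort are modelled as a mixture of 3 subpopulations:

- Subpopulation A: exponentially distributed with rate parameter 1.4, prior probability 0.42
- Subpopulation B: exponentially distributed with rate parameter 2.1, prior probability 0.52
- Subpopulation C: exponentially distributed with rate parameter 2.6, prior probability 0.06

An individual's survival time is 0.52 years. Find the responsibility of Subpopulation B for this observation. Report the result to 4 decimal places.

Apply Bayes' rule: the posterior for each component is proportional to its prior times its likelihood at x.
Evaluate each component's likelihood at the observed value:
  p_A = 0.676023
  p_B = 0.704644
  p_C = 0.672678
Weight by the priors:
  π_A·p_A = 0.42 × 0.676023 = 0.28393
  π_B·p_B = 0.52 × 0.704644 = 0.366415
  π_C·p_C = 0.06 × 0.672678 = 0.0403607
Marginal: 0.28393 + 0.366415 + 0.0403607 = 0.690705
Responsibility of Subpopulation B: 0.366415 / 0.690705 ≈ 0.5305

0.5305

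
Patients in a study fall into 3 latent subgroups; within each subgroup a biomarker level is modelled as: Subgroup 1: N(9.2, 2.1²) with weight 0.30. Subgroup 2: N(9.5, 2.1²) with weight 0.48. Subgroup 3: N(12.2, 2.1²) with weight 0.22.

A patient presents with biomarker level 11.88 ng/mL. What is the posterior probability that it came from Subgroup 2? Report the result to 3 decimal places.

Apply Bayes' rule: the posterior for each component is proportional to its prior times its likelihood at x.
Component likelihoods at x = 11.88 ng/mL:
  L_1 = (1/(2.1·√(2π)))·exp(−(11.88−9.2)²/(2·2.1²)) = 0.189973·exp(-0.81433) = 0.0841456
  L_2 = (1/(2.1·√(2π)))·exp(−(11.88−9.5)²/(2·2.1²)) = 0.189973·exp(-0.64222) = 0.0999487
  L_3 = (1/(2.1·√(2π)))·exp(−(11.88−12.2)²/(2·2.1²)) = 0.189973·exp(-0.01161) = 0.18778
Multiply by the mixture weights:
  w_1·L_1 = 0.30 × 0.0841456 = 0.0252437
  w_2·L_2 = 0.48 × 0.0999487 = 0.0479754
  w_3·L_3 = 0.22 × 0.18778 = 0.0413115
Marginal: 0.0252437 + 0.0479754 + 0.0413115 = 0.114531
Responsibility of Subgroup 2: 0.0479754 / 0.114531 ≈ 0.419

0.419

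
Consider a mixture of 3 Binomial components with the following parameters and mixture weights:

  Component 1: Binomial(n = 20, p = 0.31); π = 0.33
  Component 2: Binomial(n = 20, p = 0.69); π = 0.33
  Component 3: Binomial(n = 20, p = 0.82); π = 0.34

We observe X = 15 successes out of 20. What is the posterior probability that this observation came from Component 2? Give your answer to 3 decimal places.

Posterior ∝ prior × likelihood, so P(k | x) ∝ w_k f_k(x); normalise over all components.
Component likelihoods at x = 15 successes out of 20:
  p_1 = C(20,15)·0.31^15·0.69^5 = 15504·2.34653e-08·0.156403 = 5.69003e-05
  p_2 = C(20,15)·0.69^15·0.31^5 = 15504·0.00382592·0.00286292 = 0.16982
  p_3 = C(20,15)·0.82^15·0.18^5 = 15504·0.0509575·0.000188957 = 0.149284
Unnormalised posteriors:
  w_1·p_1 = 0.33 × 5.69003e-05 = 1.87771e-05
  w_2·p_2 = 0.33 × 0.16982 = 0.0560406
  w_3·p_3 = 0.34 × 0.149284 = 0.0507567
Evidence: 1.87771e-05 + 0.0560406 + 0.0507567 = 0.106816
P(Component 2 | x) = 0.0560406 / 0.106816 ≈ 0.525

0.525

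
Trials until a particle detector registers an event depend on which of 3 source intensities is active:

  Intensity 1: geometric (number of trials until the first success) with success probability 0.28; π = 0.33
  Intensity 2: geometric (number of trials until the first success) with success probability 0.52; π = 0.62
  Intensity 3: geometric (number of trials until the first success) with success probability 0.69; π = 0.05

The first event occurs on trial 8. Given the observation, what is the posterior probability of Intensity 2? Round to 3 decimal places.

P(component k | x) = P(Z=k)·f_k(x) / marginal(x), where marginal(x) = Σ_j P(Z=j)·f_j(x).
Evaluate each component's likelihood at the observed value:
  f_1 = 0.28·(1−0.28)^7 = 0.28·0.100306 = 0.0280857
  f_2 = 0.52·(1−0.52)^7 = 0.52·0.00587068 = 0.00305276
  f_3 = 0.69·(1−0.69)^7 = 0.69·0.000275126 = 0.000189837
Weight by the priors:
  P(Z=1)·f_1 = 0.33 × 0.0280857 = 0.00926829
  P(Z=2)·f_2 = 0.62 × 0.00305276 = 0.00189271
  P(Z=3)·f_3 = 0.05 × 0.000189837 = 9.49185e-06
Evidence: 0.00926829 + 0.00189271 + 9.49185e-06 = 0.0111705
P(Intensity 2 | 8) = 0.00189271 / 0.0111705 ≈ 0.169

0.169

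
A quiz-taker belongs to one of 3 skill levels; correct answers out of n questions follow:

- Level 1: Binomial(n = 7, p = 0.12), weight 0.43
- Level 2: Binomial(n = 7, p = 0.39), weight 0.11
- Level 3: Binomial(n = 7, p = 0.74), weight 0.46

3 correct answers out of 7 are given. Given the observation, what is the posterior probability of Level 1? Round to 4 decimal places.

0.2025

Apply Bayes' rule: the posterior for each component is proportional to its prior times its likelihood at x.
Evaluate each component's likelihood at the observed value:
  f_1 = C(7,3)·0.12^3·0.88^4 = 35·0.001728·0.599695 = 0.0362696
  f_2 = C(7,3)·0.39^3·0.61^4 = 35·0.059319·0.138458 = 0.287463
  f_3 = C(7,3)·0.74^3·0.26^4 = 35·0.405224·0.00456976 = 0.0648122
Prior × likelihood for each component:
  π_1·f_1 = 0.43 × 0.0362696 = 0.0155959
  π_2·f_2 = 0.11 × 0.287463 = 0.0316209
  π_3·f_3 = 0.46 × 0.0648122 = 0.0298136
Sum: 0.0155959 + 0.0316209 + 0.0298136 = 0.0770304
P(Level 1 | x) ≈ 0.2025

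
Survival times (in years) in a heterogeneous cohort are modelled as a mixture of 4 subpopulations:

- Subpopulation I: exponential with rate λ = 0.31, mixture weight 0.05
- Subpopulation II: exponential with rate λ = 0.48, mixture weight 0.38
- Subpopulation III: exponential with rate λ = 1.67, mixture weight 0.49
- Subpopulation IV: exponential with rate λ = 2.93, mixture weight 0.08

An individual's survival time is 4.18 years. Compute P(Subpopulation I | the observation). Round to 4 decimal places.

The responsibility of component k is P(Z=k) f_k(x) divided by Σ_j P(Z=j) f_j(x).
Component likelihoods at x = 4.18 years:
  p_I = 0.31·e^(−0.31·4.18) = 0.31·e^(−1.2958) = 0.0848404
  p_II = 0.48·e^(−0.48·4.18) = 0.48·e^(−2.0064) = 0.0645465
  p_III = 1.67·e^(−1.67·4.18) = 1.67·e^(−6.9806) = 0.00155267
  p_IV = 2.93·e^(−2.93·4.18) = 2.93·e^(−12.2474) = 1.40569e-05
Unnormalised posteriors:
  P(Z=I)·p_I = 0.05 × 0.0848404 = 0.00424202
  P(Z=II)·p_II = 0.38 × 0.0645465 = 0.0245277
  P(Z=III)·p_III = 0.49 × 0.00155267 = 0.00076081
  P(Z=IV)·p_IV = 0.08 × 1.40569e-05 = 1.12455e-06
Denominator: 0.00424202 + 0.0245277 + 0.00076081 + 1.12455e-06 = 0.0295316
P(Subpopulation I | data) = 0.00424202 / 0.0295316 ≈ 0.1436

0.1436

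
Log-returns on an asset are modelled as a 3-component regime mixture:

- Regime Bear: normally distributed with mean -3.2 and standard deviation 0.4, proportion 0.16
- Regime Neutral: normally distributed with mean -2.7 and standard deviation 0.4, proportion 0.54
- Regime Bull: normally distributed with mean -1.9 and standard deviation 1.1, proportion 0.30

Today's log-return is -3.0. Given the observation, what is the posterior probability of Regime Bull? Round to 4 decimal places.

0.1076

By Bayes' theorem, P(k | x) = w_k f_k(x) / Σ_j w_j f_j(x).
Normal densities:
  L_Bear = (1/(0.4·√(2π)))·exp(−(-3.0−-3.2)²/(2·0.4²)) = 0.997356·exp(-0.12500) = 0.880163
  L_Neutral = (1/(0.4·√(2π)))·exp(−(-3.0−-2.7)²/(2·0.4²)) = 0.997356·exp(-0.28125) = 0.752844
  L_Bull = (1/(1.1·√(2π)))·exp(−(-3.0−-1.9)²/(2·1.1²)) = 0.362675·exp(-0.50000) = 0.219973
Multiply by the mixture weights:
  w_Bear·L_Bear = 0.16 × 0.880163 = 0.140826
  w_Neutral·L_Neutral = 0.54 × 0.752844 = 0.406536
  w_Bull·L_Bull = 0.30 × 0.219973 = 0.065992
Sum: 0.140826 + 0.406536 + 0.065992 = 0.613354
P(Regime Bull | data) ≈ 0.1076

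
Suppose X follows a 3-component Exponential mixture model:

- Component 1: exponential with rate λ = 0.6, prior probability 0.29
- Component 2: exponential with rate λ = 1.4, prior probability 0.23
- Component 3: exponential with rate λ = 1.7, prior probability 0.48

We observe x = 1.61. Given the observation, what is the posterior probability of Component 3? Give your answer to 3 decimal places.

0.346

Posterior ∝ prior × likelihood, so P(k | x) ∝ π_k f_k(x); normalise over all components.
Component likelihoods at x = 1.61:
  f_1 = 0.228361
  f_2 = 0.14697
  f_3 = 0.110099
Unnormalised posteriors:
  π_1·f_1 = 0.29 × 0.228361 = 0.0662248
  π_2·f_2 = 0.23 × 0.14697 = 0.0338031
  π_3·f_3 = 0.48 × 0.110099 = 0.0528477
Denominator: 0.0662248 + 0.0338031 + 0.0528477 = 0.152876
P(Component 3 | the observation) = 0.0528477 / 0.152876 ≈ 0.346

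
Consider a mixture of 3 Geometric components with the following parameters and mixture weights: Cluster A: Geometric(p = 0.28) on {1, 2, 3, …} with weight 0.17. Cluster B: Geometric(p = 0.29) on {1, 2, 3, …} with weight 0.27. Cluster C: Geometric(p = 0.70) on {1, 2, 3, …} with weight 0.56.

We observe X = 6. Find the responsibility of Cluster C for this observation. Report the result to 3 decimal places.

0.039

P(component k | x) = π_k·f_k(x) / marginal(x), where marginal(x) = Σ_j π_j·f_j(x).
Evaluate each component's likelihood at the observed value:
  L_A = 0.28·(1−0.28)^5 = 0.28·0.193492 = 0.0541777
  L_B = 0.29·(1−0.29)^5 = 0.29·0.180423 = 0.0523227
  L_C = 0.70·(1−0.70)^5 = 0.70·0.00243 = 0.001701
Multiply by the mixture weights:
  π_A·L_A = 0.17 × 0.0541777 = 0.00921021
  π_B·L_B = 0.27 × 0.0523227 = 0.0141271
  π_C·L_C = 0.56 × 0.001701 = 0.00095256
Normaliser: 0.00921021 + 0.0141271 + 0.00095256 = 0.0242899
P(Cluster C | x) = 0.00095256 / 0.0242899 ≈ 0.039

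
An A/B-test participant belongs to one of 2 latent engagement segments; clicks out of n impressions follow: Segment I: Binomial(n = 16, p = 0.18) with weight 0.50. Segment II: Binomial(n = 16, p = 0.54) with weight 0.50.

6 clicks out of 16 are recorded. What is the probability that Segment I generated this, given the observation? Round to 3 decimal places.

The responsibility of component k is P(Z=k) f_k(x) divided by Σ_j P(Z=j) f_j(x).
Evaluate each component's likelihood at the observed value:
  p_I = C(16,6)·0.18^6·0.82^10 = 8008·3.40122e-05·0.137448 = 0.0374367
  p_II = C(16,6)·0.54^6·0.46^10 = 8008·0.0247949·0.000424207 = 0.0842296
Unnormalised posteriors:
  P(Z=I)·p_I = 0.50 × 0.0374367 = 0.0187184
  P(Z=II)·p_II = 0.50 × 0.0842296 = 0.0421148
Normaliser: 0.0187184 + 0.0421148 = 0.0608332
P(Segment I | data) = 0.0187184 / 0.0608332 ≈ 0.308

0.308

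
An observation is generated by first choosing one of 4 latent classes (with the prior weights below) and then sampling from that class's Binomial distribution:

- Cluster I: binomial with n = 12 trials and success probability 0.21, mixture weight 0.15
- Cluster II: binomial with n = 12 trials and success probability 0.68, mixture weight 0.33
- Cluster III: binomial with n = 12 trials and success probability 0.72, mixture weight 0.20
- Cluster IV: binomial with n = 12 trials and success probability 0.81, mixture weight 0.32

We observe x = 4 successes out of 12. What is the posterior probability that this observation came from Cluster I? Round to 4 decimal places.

The responsibility of component k is π_k f_k(x) divided by Σ_j π_j f_j(x).
Binomial probabilities:
  f_I = 0.146049
  f_II = 0.011637
  f_III = 0.00502573
  f_IV = 0.000361888
Multiply by the mixture weights:
  π_I·f_I = 0.15 × 0.146049 = 0.0219074
  π_II·f_II = 0.33 × 0.011637 = 0.00384021
  π_III·f_III = 0.20 × 0.00502573 = 0.00100515
  π_IV·f_IV = 0.32 × 0.000361888 = 0.000115804
Normaliser: 0.0219074 + 0.00384021 + 0.00100515 + 0.000115804 = 0.0268685
So the posterior for Cluster I is 0.0219074 / 0.0268685 ≈ 0.8154.

0.8154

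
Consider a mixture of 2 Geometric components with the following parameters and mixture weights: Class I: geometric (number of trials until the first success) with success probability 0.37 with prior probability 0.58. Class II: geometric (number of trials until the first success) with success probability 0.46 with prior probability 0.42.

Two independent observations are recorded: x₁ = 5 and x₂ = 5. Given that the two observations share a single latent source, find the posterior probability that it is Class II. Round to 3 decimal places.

0.246

Apply Bayes' rule: the posterior for each component is proportional to its prior times its likelihood at x.
Since both observations come from the same component, the likelihood for component k is f_k(x₁)·f_k(x₂).
  p_I = [0.058286] × [0.058286] = 0.00339725
  p_II = [0.0391141] × [0.0391141] = 0.00152991
Multiply by the mixture weights:
  P(Z=I)·p_I = 0.58 × 0.00339725 = 0.00197041
  P(Z=II)·p_II = 0.42 × 0.00152991 = 0.000642562
Evidence: 0.00197041 + 0.000642562 = 0.00261297
Responsibility of Class II: 0.000642562 / 0.00261297 ≈ 0.246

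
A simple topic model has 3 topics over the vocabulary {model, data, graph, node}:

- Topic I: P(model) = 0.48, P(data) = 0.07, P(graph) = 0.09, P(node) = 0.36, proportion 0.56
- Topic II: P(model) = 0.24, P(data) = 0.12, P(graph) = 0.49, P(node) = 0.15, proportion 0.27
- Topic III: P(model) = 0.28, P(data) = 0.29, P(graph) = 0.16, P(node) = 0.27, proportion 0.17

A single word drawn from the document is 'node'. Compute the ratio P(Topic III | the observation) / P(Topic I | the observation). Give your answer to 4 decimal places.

0.2277

Since P(k|x) ∝ π_k f_k(x), the posterior odds are π_i f_i(x) / (π_j f_j(x)).
Evaluate each component's likelihood at the observed value:
  p_I = P(node | comp) = 0.36
  p_II = P(node | comp) = 0.15
  p_III = P(node | comp) = 0.27
Posterior odds = (π_III·p_III) / (π_I·p_I) = (0.17·0.27) / (0.56·0.36) = 0.0459 / 0.2016 ≈ 0.2277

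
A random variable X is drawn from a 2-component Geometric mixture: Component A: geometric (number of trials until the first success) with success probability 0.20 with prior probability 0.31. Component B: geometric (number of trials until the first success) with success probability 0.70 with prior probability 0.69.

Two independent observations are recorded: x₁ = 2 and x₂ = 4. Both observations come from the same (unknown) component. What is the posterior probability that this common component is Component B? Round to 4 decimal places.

By Bayes' theorem, P(k | x) = π_k f_k(x) / Σ_j π_j f_j(x).
Since both observations come from the same component, the likelihood for component k is f_k(x₁)·f_k(x₂).
  L_A = [0.20·(1−0.20)^1 = 0.20·0.8 = 0.16] × [0.1024] = 0.016384
  L_B = [0.70·(1−0.70)^1 = 0.70·0.3 = 0.21] × [0.0189] = 0.003969
Unnormalised posteriors:
  π_A·L_A = 0.31 × 0.016384 = 0.00507904
  π_B·L_B = 0.69 × 0.003969 = 0.00273861
Denominator: 0.00507904 + 0.00273861 = 0.00781765
P(Component B | x₁, x₂) = 0.00273861 / 0.00781765 ≈ 0.3503

0.3503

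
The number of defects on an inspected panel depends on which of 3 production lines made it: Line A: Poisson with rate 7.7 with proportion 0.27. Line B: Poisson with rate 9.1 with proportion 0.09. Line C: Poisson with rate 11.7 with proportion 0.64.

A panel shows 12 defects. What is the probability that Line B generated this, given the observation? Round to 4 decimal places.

0.0745

The responsibility of component k is P(Z=k) f_k(x) divided by Σ_j P(Z=j) f_j(x).
Evaluate each component's likelihood at the observed value:
  f_A = e^(−7.7)·7.7^12/12! = 0.0410662
  f_B = e^(−9.1)·9.1^12/12! = 0.0751761
  f_C = e^(−11.7)·11.7^12/12! = 0.113933
Unnormalised posteriors:
  P(Z=A)·f_A = 0.27 × 0.0410662 = 0.0110879
  P(Z=B)·f_B = 0.09 × 0.0751761 = 0.00676585
  P(Z=C)·f_C = 0.64 × 0.113933 = 0.0729169
Marginal: 0.0110879 + 0.00676585 + 0.0729169 = 0.0907706
So the posterior for Line B is 0.00676585 / 0.0907706 ≈ 0.0745.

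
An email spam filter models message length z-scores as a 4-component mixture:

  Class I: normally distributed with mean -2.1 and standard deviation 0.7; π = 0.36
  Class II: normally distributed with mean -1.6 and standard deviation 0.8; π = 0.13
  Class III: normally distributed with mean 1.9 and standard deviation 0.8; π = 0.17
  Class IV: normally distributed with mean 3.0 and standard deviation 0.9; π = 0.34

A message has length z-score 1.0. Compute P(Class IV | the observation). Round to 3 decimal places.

P(component k | x) = P(Z=k)·f_k(x) / marginal(x), where marginal(x) = Σ_j P(Z=j)·f_j(x).
Evaluate each component's likelihood at the observed value:
  L_I = 3.14099e-05
  L_II = 0.00253631
  L_III = 0.264846
  L_IV = 0.0375263
Unnormalised posteriors:
  P(Z=I)·L_I = 0.36 × 3.14099e-05 = 1.13076e-05
  P(Z=II)·L_II = 0.13 × 0.00253631 = 0.00032972
  P(Z=III)·L_III = 0.17 × 0.264846 = 0.0450238
  P(Z=IV)·L_IV = 0.34 × 0.0375263 = 0.0127589
Marginal: 1.13076e-05 + 0.00032972 + 0.0450238 + 0.0127589 = 0.0581237
P(Class IV | x) = 0.0127589 / 0.0581237 ≈ 0.220

0.220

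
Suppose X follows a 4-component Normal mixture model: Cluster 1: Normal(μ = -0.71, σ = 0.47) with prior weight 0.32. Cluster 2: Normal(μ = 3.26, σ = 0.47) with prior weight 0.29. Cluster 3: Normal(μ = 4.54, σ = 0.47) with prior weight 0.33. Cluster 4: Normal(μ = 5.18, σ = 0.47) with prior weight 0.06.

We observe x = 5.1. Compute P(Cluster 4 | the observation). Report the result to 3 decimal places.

0.267

By Bayes' theorem, P(k | x) = π_k f_k(x) / Σ_j π_j f_j(x).
Component likelihoods at x = 5.1:
  L_1 = 5.57414e-34
  L_2 = 0.000398775
  L_3 = 0.417388
  L_4 = 0.836606
Prior × likelihood for each component:
  π_1·L_1 = 0.32 × 5.57414e-34 = 1.78372e-34
  π_2·L_2 = 0.29 × 0.000398775 = 0.000115645
  π_3·L_3 = 0.33 × 0.417388 = 0.137738
  π_4·L_4 = 0.06 × 0.836606 = 0.0501964
Marginal: 1.78372e-34 + 0.000115645 + 0.137738 + 0.0501964 = 0.18805
Responsibility of Cluster 4: 0.0501964 / 0.18805 ≈ 0.267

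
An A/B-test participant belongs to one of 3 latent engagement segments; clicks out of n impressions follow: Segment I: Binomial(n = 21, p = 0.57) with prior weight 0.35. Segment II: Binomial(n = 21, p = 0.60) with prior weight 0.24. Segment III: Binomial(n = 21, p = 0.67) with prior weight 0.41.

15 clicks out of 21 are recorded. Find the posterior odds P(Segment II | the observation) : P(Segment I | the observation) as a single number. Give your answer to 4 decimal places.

Posterior odds = (w_i f_i(x)) / (w_j f_j(x)); the normalising sum cancels.
Component likelihoods at x = 15 clicks out of 21:
  f_I = C(21,15)·0.57^15·0.43^6 = 54264·0.000217833·0.00632136 = 0.0747215
  f_II = C(21,15)·0.60^15·0.40^6 = 54264·0.000470185·0.004096 = 0.104506
  f_III = C(21,15)·0.67^15·0.33^6 = 54264·0.00246106·0.00129147 = 0.172472
Odds = (0.24/0.35) × (0.104506/0.0747215) = 0.685714 × 1.39861 ≈ 0.9590

0.9590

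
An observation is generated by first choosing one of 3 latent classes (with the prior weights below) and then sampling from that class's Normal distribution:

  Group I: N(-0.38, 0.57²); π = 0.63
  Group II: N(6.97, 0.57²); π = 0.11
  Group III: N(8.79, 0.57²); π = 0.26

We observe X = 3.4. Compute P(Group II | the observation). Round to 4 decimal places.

0.6525

By Bayes' theorem, P(k | x) = P(Z=k) f_k(x) / Σ_j P(Z=j) f_j(x).
Evaluate each component's likelihood at the observed value:
  L_I = 1.9741e-10
  L_II = 2.12309e-09
  L_III = 2.67938e-20
Unnormalised posteriors:
  P(Z=I)·L_I = 0.63 × 1.9741e-10 = 1.24368e-10
  P(Z=II)·L_II = 0.11 × 2.12309e-09 = 2.3354e-10
  P(Z=III)·L_III = 0.26 × 2.67938e-20 = 6.9664e-21
Evidence: 1.24368e-10 + 2.3354e-10 + 6.9664e-21 = 3.57908e-10
Responsibility of Group II: 2.3354e-10 / 3.57908e-10 ≈ 0.6525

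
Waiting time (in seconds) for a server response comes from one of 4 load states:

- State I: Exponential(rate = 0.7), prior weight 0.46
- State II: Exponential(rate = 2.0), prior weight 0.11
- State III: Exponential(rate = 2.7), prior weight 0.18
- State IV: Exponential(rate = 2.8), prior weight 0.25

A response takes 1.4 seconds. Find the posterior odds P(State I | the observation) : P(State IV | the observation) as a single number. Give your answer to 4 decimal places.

8.7013

The posterior odds equal the prior odds times the likelihood ratio: (P(Z=i)/P(Z=j))·(f_i(x)/f_j(x)).
Evaluate each component's likelihood at the observed value:
  f_I = 0.262718
  f_II = 0.12162
  f_III = 0.0616213
  f_IV = 0.0555551
Posterior odds = (P(Z=I)·f_I) / (P(Z=IV)·f_IV) = (0.46·0.262718) / (0.25·0.0555551) = 0.12085 / 0.0138888 ≈ 8.7013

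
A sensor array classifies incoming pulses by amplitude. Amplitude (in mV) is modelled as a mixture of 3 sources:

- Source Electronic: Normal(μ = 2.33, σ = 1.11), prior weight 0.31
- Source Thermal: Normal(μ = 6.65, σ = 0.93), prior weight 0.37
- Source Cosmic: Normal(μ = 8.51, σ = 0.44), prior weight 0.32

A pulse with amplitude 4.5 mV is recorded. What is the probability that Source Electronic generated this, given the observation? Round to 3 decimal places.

0.600

P(component k | x) = π_k·f_k(x) / marginal(x), where marginal(x) = Σ_j π_j·f_j(x).
Evaluate each component's likelihood at the observed value:
  p_Electronic = (1/(1.11·√(2π)))·exp(−(4.5−2.33)²/(2·1.11²)) = 0.359407·exp(-1.91092) = 0.053172
  p_Thermal = (1/(0.93·√(2π)))·exp(−(4.5−6.65)²/(2·0.93²)) = 0.428970·exp(-2.67227) = 0.0296397
  p_Cosmic = (1/(0.44·√(2π)))·exp(−(4.5−8.51)²/(2·0.44²)) = 0.906687·exp(-41.52918) = 8.34761e-19
Weight by the priors:
  π_Electronic·p_Electronic = 0.31 × 0.053172 = 0.0164833
  π_Thermal·p_Thermal = 0.37 × 0.0296397 = 0.0109667
  π_Cosmic·p_Cosmic = 0.32 × 8.34761e-19 = 2.67123e-19
Sum: 0.0164833 + 0.0109667 + 2.67123e-19 = 0.02745
P(Source Electronic | the observation) = 0.0164833 / 0.02745 ≈ 0.600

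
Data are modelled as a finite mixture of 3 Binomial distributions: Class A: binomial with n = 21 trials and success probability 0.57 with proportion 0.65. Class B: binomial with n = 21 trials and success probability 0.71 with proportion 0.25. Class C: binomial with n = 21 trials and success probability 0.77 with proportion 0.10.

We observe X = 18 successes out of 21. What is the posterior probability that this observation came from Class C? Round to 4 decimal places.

0.4250

Posterior ∝ prior × likelihood, so P(k | x) ∝ π_k f_k(x); normalise over all components.
Evaluate each component's likelihood at the observed value:
  f_A = 0.00426584
  f_B = 0.0681861
  f_C = 0.14651
Unnormalised posteriors:
  π_A·f_A = 0.65 × 0.00426584 = 0.0027728
  π_B·f_B = 0.25 × 0.0681861 = 0.0170465
  π_C·f_C = 0.10 × 0.14651 = 0.014651
Normaliser: 0.0027728 + 0.0170465 + 0.014651 = 0.0344704
P(Class C | data) ≈ 0.4250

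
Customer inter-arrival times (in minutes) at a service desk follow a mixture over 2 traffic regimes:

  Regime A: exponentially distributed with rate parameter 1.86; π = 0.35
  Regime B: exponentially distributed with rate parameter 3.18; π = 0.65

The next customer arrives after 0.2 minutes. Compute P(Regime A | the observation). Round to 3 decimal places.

0.291

P(component k | x) = π_k·f_k(x) / marginal(x), where marginal(x) = Σ_j π_j·f_j(x).
Evaluate each component's likelihood at the observed value:
  f_A = 1.2822
  f_B = 1.68351
Multiply by the mixture weights:
  π_A·f_A = 0.35 × 1.2822 = 0.44877
  π_B·f_B = 0.65 × 1.68351 = 1.09428
Sum: 0.44877 + 1.09428 = 1.54305
P(Regime A | 0.2 minutes) = 0.44877 / 1.54305 ≈ 0.291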